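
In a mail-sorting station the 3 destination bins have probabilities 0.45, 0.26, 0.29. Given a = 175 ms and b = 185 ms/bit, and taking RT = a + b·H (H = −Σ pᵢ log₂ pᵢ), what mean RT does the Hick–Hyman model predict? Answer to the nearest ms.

460 ms

Entropy contributions −pᵢ log₂ pᵢ: 0.5184, 0.5053, 0.5179; sum H = 1.5416 bits.
RT = a + bH = 175 + 185·1.5416 = 460.19 ms.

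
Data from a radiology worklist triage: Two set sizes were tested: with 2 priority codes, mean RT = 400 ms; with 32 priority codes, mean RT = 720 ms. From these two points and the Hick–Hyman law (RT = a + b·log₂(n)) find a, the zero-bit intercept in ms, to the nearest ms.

320 ms

Slope: b = (720 − 400) / (log₂ 32 − log₂ 2) = 320/4.0000 = 80 ms/bit.
Intercept: a = 400 − 80·log₂(2) = 320.000 ms.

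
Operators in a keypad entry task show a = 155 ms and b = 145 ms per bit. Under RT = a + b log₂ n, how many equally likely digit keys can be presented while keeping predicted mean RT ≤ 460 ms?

4

Set 155 + 145·log₂ n ≤ 460 → log₂ n ≤ (460 − 155)/145 = 2.1034.
So n ≤ 2^2.1034 = 4.297; the largest integer n is 4.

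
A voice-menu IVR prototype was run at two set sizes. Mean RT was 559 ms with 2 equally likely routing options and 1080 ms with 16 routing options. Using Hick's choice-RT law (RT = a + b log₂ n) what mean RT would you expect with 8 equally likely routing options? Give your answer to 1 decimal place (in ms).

906.3 ms

Solve the two-equation system in a and b:
  b = (1080 − 559) / (log₂ 16 − log₂ 2) = 521 / (4 − 1) = 173.667 ms/bit
  a = 559 − 173.667 × 1 = 385.333 ms
Then RT(8) = 385.333 + 173.667 × log₂ 8 = 385.333 + 173.667 × 3 ≈ 906.333 ms.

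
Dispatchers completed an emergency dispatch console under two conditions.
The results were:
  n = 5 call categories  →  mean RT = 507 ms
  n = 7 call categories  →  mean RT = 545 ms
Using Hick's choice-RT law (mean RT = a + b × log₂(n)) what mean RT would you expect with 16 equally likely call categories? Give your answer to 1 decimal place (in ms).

RT is linear in log₂ n, so two points fix the line:
  b = (545 − 507) / (log₂ 7 − log₂ 5) = 38 / (2.8074 − 2.3219) = 78.282 ms/bit
  a = 507 − 78.282 × 2.3219 = 325.236 ms
Then RT(16) = 325.236 + 78.282 × log₂ 16 = 325.236 + 78.282 × 4 ≈ 638.362 ms.

638.4 ms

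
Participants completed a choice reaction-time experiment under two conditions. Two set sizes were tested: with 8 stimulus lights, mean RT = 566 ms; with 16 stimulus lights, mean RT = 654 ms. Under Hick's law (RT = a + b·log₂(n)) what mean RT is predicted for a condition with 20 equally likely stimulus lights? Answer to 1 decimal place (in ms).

Fit slope and intercept:
  b = (654 − 566) / (log₂ 16 − log₂ 8) = 88 / (4 − 3) = 88.000 ms/bit
  a = 566 − 88.000 × 3 = 302.000 ms
Then RT(20) = 302.000 + 88.000 × log₂ 20 = 302.000 + 88.000 × 4.3219 ≈ 682.330 ms.

682.3 ms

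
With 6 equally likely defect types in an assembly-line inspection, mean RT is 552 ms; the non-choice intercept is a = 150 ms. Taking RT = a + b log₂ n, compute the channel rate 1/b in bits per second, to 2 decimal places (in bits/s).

Choice component = 552 − 150 = 402 ms over log₂(6) = 2.5850 bits.
b = 402 / 2.5850 = 155.515 ms/bit, so 1/b = 6.430 bits/s.

6.43 bits/s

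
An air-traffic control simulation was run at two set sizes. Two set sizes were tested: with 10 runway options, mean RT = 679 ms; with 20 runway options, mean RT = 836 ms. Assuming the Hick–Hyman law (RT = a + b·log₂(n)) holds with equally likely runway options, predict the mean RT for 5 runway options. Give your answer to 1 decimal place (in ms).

522.0 ms

Solve the two-equation system in a and b:
  b = (836 − 679) / (log₂ 20 − log₂ 10) = 157 / (4.3219 − 3.3219) = 157.000 ms/bit
  a = 679 − 157.000 × 3.3219 = 157.457 ms
Then RT(5) = 157.457 + 157.000 × log₂ 5 = 157.457 + 157.000 × 2.3219 ≈ 522.000 ms.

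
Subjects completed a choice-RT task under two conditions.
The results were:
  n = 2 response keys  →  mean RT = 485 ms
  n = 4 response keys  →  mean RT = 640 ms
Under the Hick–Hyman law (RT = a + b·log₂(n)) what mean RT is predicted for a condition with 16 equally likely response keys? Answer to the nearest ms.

950 ms

Solve the two-equation system in a and b:
  b = (640 − 485) / (log₂ 4 − log₂ 2) = 155 / (2 − 1) = 155 ms/bit
  a = 485 − 155 × 1 = 330 ms
Then RT(16) = 330 + 155 × log₂ 16 = 330 + 155 × 4 ≈ 950.000 ms.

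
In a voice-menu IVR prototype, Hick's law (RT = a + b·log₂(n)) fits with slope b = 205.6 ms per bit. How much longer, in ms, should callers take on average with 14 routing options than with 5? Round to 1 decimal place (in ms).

ΔRT = (a + b log₂ n₂) − (a + b log₂ n₁) = b·(log₂ n₂ − log₂ n₁).
log₂(14) − log₂(5) = 3.8074 − 2.3219 = 1.4854.
ΔRT = 205.6 × 1.4854 = 305.404 ms.

305.4 ms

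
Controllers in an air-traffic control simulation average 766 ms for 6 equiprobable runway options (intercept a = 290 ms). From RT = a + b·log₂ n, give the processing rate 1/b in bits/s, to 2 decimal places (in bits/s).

5.43 bits/s

b = (766 − 290)/log₂ 6 = 476/2.5850 = 184.142 ms per bit = 0.18414 s/bit; the reciprocal is 5.431 bits/s.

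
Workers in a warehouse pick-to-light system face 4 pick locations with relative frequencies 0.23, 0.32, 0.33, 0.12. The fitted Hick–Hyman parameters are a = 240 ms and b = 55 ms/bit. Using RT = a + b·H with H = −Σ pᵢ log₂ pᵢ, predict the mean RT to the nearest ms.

345 ms

Entropy contributions −pᵢ log₂ pᵢ: 0.4877, 0.5260, 0.5278, 0.3671; sum H = 1.9086 bits.
RT = a + bH = 240 + 55·1.9086 = 344.97 ms.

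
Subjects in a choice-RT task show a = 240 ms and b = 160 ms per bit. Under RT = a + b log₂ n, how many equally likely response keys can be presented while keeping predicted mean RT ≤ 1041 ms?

32

160·log₂ n ≤ 1041 − 240 = 801, giving log₂ n ≤ 5.0062 and n ≤ 32.139. The largest whole number is 32.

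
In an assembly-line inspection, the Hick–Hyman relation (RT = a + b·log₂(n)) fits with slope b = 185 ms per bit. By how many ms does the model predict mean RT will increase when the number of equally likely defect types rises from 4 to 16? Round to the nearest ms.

370 ms

The intercept a cancels: ΔRT = b·(log₂ n₂ − log₂ n₁) = b·log₂(n₂/n₁).
log₂(16) − log₂(4) = log₂(16/4) = log₂(4) = 2.
ΔRT = 185 × 2.0000 = 370.000 ms.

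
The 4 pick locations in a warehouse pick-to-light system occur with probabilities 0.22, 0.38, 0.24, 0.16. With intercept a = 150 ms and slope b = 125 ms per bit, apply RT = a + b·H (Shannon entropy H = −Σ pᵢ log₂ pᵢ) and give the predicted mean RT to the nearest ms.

391 ms

Entropy contributions −pᵢ log₂ pᵢ: 0.4806, 0.5305, 0.4941, 0.4230; sum H = 1.9282 bits.
RT = a + bH = 150 + 125·1.9282 = 391.02 ms.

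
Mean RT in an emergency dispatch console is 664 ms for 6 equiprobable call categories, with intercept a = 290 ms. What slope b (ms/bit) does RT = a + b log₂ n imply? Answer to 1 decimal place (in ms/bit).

144.7 ms/bit

log₂(6) = 2.5850 bits.
b = (RT − a)/log₂ n = (664 − 290) / 2.5850 = 144.683 ms/bit.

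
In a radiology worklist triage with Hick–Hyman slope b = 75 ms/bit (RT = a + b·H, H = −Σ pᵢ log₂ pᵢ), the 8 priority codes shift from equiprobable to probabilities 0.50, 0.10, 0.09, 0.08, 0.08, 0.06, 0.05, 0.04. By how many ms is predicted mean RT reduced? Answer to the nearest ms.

47 ms

Equiprobable entropy H₀ = log₂ 8 = 3.0000 bits.
Skewed entropy H = −Σ pᵢ log₂ pᵢ = 2.3732 bits.
ΔRT = b·(H₀ − H) = 75 × 0.6268 = 47.01 ms.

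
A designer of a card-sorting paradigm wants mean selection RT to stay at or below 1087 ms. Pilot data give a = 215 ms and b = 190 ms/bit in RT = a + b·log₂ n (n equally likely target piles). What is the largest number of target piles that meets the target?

24

Set 215 + 190·log₂ n ≤ 1087 → log₂ n ≤ (1087 − 215)/190 = 4.5895.
So n ≤ 2^4.5895 = 24.075; the largest integer n is 24.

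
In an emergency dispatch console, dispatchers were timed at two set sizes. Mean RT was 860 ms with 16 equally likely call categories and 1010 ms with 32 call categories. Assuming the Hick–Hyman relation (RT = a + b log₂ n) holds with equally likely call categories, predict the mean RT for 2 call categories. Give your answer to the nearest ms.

With log₂ n on the abscissa the relation is linear; from the two conditions:
  b = (1010 − 860) / (log₂ 32 − log₂ 16) = 150 / (5 − 4) = 150 ms/bit
  a = 860 − 150 × 4 = 260 ms
Then RT(2) = 260 + 150 × log₂ 2 = 260 + 150 × 1 ≈ 410.000 ms.

410 ms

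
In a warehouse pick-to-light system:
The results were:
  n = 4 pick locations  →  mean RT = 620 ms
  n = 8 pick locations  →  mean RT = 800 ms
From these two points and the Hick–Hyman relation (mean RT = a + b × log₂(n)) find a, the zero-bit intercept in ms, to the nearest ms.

260 ms

Slope: b = (800 − 620) / (log₂ 8 − log₂ 4) = 180/1.0000 = 180 ms/bit.
Intercept: a = 620 − 180·log₂(4) = 260.000 ms.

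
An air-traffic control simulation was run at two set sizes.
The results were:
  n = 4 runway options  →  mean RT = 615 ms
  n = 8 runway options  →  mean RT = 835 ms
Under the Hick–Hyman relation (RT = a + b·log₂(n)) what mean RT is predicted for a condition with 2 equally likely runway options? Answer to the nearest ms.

RT is linear in log₂ n, so two points fix the line:
  b = (835 − 615) / (log₂ 8 − log₂ 4) = 220 / (3 − 2) = 220 ms/bit
  a = 615 − 220 × 2 = 175 ms
Then RT(2) = 175 + 220 × log₂ 2 = 175 + 220 × 1 ≈ 395.000 ms.

395 ms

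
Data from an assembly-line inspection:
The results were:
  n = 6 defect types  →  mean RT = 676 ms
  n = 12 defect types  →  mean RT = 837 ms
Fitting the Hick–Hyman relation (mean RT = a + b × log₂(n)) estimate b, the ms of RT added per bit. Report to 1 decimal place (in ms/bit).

161.0 ms/bit

b = (RT₂ − RT₁)/(log₂ n₂ − log₂ n₁) = (837 − 676)/(3.5850 − 2.5850) = 161.000 ms/bit.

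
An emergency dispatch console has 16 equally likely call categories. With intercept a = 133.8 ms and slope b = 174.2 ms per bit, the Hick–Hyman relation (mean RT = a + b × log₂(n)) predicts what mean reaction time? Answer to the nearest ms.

831 ms

log₂(16) = 4 bits, so RT = 133.8 + 174.2 × 4 ≈ 830.600 ms.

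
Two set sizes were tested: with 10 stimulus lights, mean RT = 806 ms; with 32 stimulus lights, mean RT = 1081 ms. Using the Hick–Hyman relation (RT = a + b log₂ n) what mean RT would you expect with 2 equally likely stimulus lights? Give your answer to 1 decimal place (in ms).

425.5 ms

RT is linear in log₂ n, so two points fix the line:
  b = (1081 − 806) / (log₂ 32 − log₂ 10) = 275 / (5 − 3.3219) = 163.879 ms/bit
  a = 806 − 163.879 × 3.3219 = 261.607 ms
Then RT(2) = 261.607 + 163.879 × log₂ 2 = 261.607 + 163.879 × 1 ≈ 425.486 ms.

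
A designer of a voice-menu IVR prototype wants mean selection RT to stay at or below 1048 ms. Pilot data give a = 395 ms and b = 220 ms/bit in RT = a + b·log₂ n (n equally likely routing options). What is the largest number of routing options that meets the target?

Information budget: (1048 − 395)/220 = 2.9682 bits, so n ≤ 2^2.9682 = 7.825 → at most 7.

7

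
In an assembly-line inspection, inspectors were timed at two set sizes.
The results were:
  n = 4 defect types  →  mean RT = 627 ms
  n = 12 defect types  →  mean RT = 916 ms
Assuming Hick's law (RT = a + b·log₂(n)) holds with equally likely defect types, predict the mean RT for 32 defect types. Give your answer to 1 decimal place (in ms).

1174.0 ms

Solve the two-equation system in a and b:
  b = (916 − 627) / (log₂ 12 − log₂ 4) = 289 / (3.5850 − 2) = 182.339 ms/bit
  a = 627 − 182.339 × 2 = 262.323 ms
Then RT(32) = 262.323 + 182.339 × log₂ 32 = 262.323 + 182.339 × 5 ≈ 1174.016 ms.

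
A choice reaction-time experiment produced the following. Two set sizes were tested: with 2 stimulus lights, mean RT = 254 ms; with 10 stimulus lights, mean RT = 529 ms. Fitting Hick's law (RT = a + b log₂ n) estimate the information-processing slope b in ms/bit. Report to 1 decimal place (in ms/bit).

118.4 ms/bit

b = (RT₂ − RT₁)/(log₂ n₂ − log₂ n₁) = (529 − 254)/(3.3219 − 1) = 118.436 ms/bit.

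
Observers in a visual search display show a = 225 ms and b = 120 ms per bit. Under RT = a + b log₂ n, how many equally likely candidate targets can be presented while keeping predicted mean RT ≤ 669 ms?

120·log₂ n ≤ 669 − 225 = 444, giving log₂ n ≤ 3.7000 and n ≤ 12.996. The largest whole number is 12.

12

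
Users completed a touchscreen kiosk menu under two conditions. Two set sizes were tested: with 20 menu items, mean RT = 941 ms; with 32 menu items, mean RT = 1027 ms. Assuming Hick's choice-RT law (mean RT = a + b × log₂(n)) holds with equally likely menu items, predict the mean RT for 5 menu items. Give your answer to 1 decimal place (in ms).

687.3 ms

With log₂ n on the abscissa the relation is linear; from the two conditions:
  b = (1027 − 941) / (log₂ 32 − log₂ 20) = 86 / (5 − 4.3219) = 126.830 ms/bit
  a = 941 − 126.830 × 4.3219 = 392.849 ms
Then RT(5) = 392.849 + 126.830 × log₂ 5 = 392.849 + 126.830 × 2.3219 ≈ 687.340 ms.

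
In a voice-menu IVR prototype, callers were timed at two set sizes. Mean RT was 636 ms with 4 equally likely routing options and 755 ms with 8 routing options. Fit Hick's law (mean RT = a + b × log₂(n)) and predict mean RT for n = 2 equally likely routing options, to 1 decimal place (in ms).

Fit slope and intercept:
  b = (755 − 636) / (log₂ 8 − log₂ 4) = 119 / (3 − 2) = 119.000 ms/bit
  a = 636 − 119.000 × 2 = 398.000 ms
Then RT(2) = 398.000 + 119.000 × log₂ 2 = 398.000 + 119.000 × 1 ≈ 517.000 ms.

517.0 ms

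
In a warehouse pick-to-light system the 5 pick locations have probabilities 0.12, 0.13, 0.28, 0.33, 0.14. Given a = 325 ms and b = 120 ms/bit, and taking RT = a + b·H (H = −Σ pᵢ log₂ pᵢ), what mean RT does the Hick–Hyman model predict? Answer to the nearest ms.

588 ms

H = 0.12·log₂(1/0.12) + 0.13·log₂(1/0.13) + 0.28·log₂(1/0.28) + 0.33·log₂(1/0.33) + 0.14·log₂(1/0.14) = 2.1889 bits.
RT = 325 + 120 × 2.1889 = 587.66 ms.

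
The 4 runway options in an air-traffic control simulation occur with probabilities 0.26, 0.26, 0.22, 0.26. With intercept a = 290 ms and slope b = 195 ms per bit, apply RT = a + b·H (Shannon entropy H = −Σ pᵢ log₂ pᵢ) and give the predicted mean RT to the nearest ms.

679 ms

H = 0.26·log₂(1/0.26) + 0.26·log₂(1/0.26) + 0.22·log₂(1/0.22) + 0.26·log₂(1/0.26) = 1.9964 bits.
RT = 290 + 195 × 1.9964 = 679.31 ms.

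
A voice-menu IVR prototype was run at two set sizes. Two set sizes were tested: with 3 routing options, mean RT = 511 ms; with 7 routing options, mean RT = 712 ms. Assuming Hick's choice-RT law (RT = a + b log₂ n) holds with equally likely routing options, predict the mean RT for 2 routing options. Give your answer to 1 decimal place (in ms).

RT is linear in log₂ n, so two points fix the line:
  b = (712 − 511) / (log₂ 7 − log₂ 3) = 201 / (2.8074 − 1.5850) = 164.432 ms/bit
  a = 511 − 164.432 × 1.5850 = 250.382 ms
Then RT(2) = 250.382 + 164.432 × log₂ 2 = 250.382 + 164.432 × 1 ≈ 414.814 ms.

414.8 ms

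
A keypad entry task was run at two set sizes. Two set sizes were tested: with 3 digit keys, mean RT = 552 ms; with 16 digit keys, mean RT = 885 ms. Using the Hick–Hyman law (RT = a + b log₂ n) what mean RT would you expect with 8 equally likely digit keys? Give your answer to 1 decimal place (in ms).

Solve the two-equation system in a and b:
  b = (885 − 552) / (log₂ 16 − log₂ 3) = 333 / (4 − 1.5850) = 137.886 ms/bit
  a = 552 − 137.886 × 1.5850 = 333.456 ms
Then RT(8) = 333.456 + 137.886 × log₂ 8 = 333.456 + 137.886 × 3 ≈ 747.114 ms.

747.1 ms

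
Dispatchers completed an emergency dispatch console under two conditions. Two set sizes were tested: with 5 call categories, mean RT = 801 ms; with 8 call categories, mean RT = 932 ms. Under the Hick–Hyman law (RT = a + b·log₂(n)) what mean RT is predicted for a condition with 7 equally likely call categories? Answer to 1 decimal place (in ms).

894.8 ms

Solve the two-equation system in a and b:
  b = (932 − 801) / (log₂ 8 − log₂ 5) = 131 / (3 − 2.3219) = 193.195 ms/bit
  a = 801 − 193.195 × 2.3219 = 352.415 ms
Then RT(7) = 352.415 + 193.195 × log₂ 7 = 352.415 + 193.195 × 2.8074 ≈ 894.782 ms.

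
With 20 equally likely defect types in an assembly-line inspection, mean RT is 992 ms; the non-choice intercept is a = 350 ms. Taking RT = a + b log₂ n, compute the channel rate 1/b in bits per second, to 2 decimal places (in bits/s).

Choice component = 992 − 350 = 642 ms over log₂(20) = 4.3219 bits.
b = 642 / 4.3219 = 148.545 ms/bit, so 1/b = 6.732 bits/s.

6.73 bits/s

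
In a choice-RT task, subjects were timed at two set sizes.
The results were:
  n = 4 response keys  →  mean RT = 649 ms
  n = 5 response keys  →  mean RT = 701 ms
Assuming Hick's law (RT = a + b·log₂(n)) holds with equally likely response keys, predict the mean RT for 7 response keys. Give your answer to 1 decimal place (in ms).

Solve the two-equation system in a and b:
  b = (701 − 649) / (log₂ 5 − log₂ 4) = 52 / (2.3219 − 2) = 161.527 ms/bit
  a = 649 − 161.527 × 2 = 325.946 ms
Then RT(7) = 325.946 + 161.527 × log₂ 7 = 325.946 + 161.527 × 2.8074 ≈ 779.409 ms.

779.4 ms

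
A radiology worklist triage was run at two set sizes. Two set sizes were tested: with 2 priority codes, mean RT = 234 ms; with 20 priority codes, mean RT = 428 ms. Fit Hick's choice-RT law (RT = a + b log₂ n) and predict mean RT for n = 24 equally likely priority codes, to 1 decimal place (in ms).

Fit slope and intercept:
  b = (428 − 234) / (log₂ 20 − log₂ 2) = 194 / (4.3219 − 1) = 58.400 ms/bit
  a = 234 − 58.400 × 1 = 175.600 ms
Then RT(24) = 175.600 + 58.400 × log₂ 24 = 175.600 + 58.400 × 4.5850 ≈ 443.361 ms.

443.4 ms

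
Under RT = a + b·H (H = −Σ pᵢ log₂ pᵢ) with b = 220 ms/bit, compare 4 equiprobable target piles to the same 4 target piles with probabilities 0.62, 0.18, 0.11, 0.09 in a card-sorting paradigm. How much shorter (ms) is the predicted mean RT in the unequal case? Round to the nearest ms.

Equiprobable entropy H₀ = log₂ 4 = 2.0000 bits.
Skewed entropy H = −Σ pᵢ log₂ pᵢ = 1.5358 bits.
ΔRT = b·(H₀ − H) = 220 × 0.4642 = 102.12 ms.

102 ms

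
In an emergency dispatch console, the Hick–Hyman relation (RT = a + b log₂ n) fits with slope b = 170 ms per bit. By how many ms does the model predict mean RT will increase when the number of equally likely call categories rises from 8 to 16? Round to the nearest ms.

The intercept a cancels: ΔRT = b·(log₂ n₂ − log₂ n₁) = b·log₂(n₂/n₁).
log₂(16) − log₂(8) = log₂(16/8) = log₂(2) = 1.
ΔRT = 170 × 1.0000 = 170.000 ms.

170 ms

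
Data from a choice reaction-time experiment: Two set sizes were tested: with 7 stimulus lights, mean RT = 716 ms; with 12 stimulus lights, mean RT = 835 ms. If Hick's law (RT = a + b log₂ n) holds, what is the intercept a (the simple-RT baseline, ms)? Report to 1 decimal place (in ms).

b = (RT₂ − RT₁)/(log₂ n₂ − log₂ n₁) = (835 − 716)/(3.5850 − 2.8074) = 153.033 ms/bit.
a = RT₁ − b·log₂ n₁ = 716 − 153.033 × 2.8074 = 286.381 ms.

286.4 ms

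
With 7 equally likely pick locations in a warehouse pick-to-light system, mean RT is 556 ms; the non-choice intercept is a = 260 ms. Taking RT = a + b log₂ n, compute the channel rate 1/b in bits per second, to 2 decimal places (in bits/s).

9.48 bits/s

Choice component = 556 − 260 = 296 ms over log₂(7) = 2.8074 bits.
b = 296 / 2.8074 = 105.437 ms/bit, so 1/b = 9.484 bits/s.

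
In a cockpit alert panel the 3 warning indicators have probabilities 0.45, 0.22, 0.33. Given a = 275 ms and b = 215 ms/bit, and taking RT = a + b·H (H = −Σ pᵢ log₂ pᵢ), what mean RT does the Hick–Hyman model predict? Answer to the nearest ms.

H = 0.45·log₂(1/0.45) + 0.22·log₂(1/0.22) + 0.33·log₂(1/0.33) = 1.5268 bits.
RT = 275 + 215 × 1.5268 = 603.26 ms.

603 ms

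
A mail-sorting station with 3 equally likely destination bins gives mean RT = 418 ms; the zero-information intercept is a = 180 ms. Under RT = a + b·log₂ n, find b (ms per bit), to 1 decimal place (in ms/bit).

150.2 ms/bit

b = (418 − 180) / log₂(3) = 238 / 1.5850 = 150.161 ms/bit.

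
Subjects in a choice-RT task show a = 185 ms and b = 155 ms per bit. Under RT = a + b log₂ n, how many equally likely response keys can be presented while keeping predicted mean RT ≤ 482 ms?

155·log₂ n ≤ 482 − 185 = 297, giving log₂ n ≤ 1.9161 and n ≤ 3.774. The largest whole number is 3.

3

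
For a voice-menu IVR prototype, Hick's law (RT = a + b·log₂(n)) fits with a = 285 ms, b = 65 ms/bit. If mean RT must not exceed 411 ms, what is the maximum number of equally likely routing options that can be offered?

3

65·log₂ n ≤ 411 − 285 = 126, giving log₂ n ≤ 1.9385 and n ≤ 3.833. The largest whole number is 3.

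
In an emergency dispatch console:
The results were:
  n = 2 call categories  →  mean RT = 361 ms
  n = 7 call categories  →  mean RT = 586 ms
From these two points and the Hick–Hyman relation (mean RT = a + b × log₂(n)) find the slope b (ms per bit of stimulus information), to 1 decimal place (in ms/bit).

124.5 ms/bit

b = (RT₂ − RT₁)/(log₂ n₂ − log₂ n₁) = (586 − 361)/(2.8074 − 1) = 124.491 ms/bit.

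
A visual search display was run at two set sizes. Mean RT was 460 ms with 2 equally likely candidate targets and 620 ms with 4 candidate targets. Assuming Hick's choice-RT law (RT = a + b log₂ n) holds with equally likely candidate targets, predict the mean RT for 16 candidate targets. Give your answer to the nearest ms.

940 ms

RT is linear in log₂ n, so two points fix the line:
  b = (620 − 460) / (log₂ 4 − log₂ 2) = 160 / (2 − 1) = 160 ms/bit
  a = 460 − 160 × 1 = 300 ms
Then RT(16) = 300 + 160 × log₂ 16 = 300 + 160 × 4 ≈ 940.000 ms.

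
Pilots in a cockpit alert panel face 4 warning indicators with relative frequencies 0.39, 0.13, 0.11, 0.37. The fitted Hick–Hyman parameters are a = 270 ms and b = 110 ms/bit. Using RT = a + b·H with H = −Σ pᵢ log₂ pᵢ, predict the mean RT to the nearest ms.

Entropy contributions −pᵢ log₂ pᵢ: 0.5298, 0.3826, 0.3503, 0.5307; sum H = 1.7935 bits.
RT = a + bH = 270 + 110·1.7935 = 467.28 ms.

467 ms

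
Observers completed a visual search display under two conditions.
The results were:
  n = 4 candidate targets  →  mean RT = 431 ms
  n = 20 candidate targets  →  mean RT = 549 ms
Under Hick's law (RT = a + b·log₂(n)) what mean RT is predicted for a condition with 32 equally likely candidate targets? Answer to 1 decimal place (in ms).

583.5 ms

With log₂ n on the abscissa the relation is linear; from the two conditions:
  b = (549 − 431) / (log₂ 20 − log₂ 4) = 118 / (4.3219 − 2) = 50.820 ms/bit
  a = 431 − 50.820 × 2 = 329.360 ms
Then RT(32) = 329.360 + 50.820 × log₂ 32 = 329.360 + 50.820 × 5 ≈ 583.460 ms.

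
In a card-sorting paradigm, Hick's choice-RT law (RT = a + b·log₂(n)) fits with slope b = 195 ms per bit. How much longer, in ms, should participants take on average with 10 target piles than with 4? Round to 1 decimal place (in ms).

257.8 ms

ΔRT = (a + b log₂ n₂) − (a + b log₂ n₁) = b·(log₂ n₂ − log₂ n₁).
log₂(10) − log₂(4) = 3.3219 − 2 = 1.3219.
ΔRT = 195 × 1.3219 = 257.776 ms.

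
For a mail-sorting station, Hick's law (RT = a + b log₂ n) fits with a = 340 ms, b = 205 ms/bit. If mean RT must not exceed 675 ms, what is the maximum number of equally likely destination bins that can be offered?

Information budget: (675 − 340)/205 = 1.6341 bits, so n ≤ 2^1.6341 = 3.104 → at most 3.

3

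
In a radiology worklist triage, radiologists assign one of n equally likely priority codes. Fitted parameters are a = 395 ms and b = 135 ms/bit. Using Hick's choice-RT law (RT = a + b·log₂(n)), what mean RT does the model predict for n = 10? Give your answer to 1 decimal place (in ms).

log₂(10) = 3.3219 bits, so RT = 395 + 135 × 3.3219 ≈ 843.460 ms.

843.5 ms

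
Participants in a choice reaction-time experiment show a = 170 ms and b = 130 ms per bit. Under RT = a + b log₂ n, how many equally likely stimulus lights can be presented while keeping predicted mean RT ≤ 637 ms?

12

Set 170 + 130·log₂ n ≤ 637 → log₂ n ≤ (637 − 170)/130 = 3.5923.
So n ≤ 2^3.5923 = 12.061; the largest integer n is 12.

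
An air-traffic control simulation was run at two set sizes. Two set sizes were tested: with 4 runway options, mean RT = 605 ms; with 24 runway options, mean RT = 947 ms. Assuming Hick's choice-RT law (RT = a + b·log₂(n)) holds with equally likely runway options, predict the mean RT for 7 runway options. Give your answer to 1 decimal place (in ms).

711.8 ms

With log₂ n on the abscissa the relation is linear; from the two conditions:
  b = (947 − 605) / (log₂ 24 − log₂ 4) = 342 / (4.5850 − 2) = 132.304 ms/bit
  a = 605 − 132.304 × 2 = 340.393 ms
Then RT(7) = 340.393 + 132.304 × log₂ 7 = 340.393 + 132.304 × 2.8074 ≈ 711.816 ms.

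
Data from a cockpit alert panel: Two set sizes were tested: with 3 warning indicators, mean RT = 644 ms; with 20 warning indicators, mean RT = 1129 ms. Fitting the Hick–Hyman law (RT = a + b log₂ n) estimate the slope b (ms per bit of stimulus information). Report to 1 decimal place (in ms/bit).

177.2 ms/bit

The slope on a log₂ axis is (1129 − 644) / (4.3219 − 1.5850) = 177.204 ms/bit.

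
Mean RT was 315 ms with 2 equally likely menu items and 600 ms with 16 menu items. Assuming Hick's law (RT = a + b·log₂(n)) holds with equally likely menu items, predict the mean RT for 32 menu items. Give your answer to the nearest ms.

695 ms

With log₂ n on the abscissa the relation is linear; from the two conditions:
  b = (600 − 315) / (log₂ 16 − log₂ 2) = 285 / (4 − 1) = 95 ms/bit
  a = 315 − 95 × 1 = 220 ms
Then RT(32) = 220 + 95 × log₂ 32 = 220 + 95 × 5 ≈ 695.000 ms.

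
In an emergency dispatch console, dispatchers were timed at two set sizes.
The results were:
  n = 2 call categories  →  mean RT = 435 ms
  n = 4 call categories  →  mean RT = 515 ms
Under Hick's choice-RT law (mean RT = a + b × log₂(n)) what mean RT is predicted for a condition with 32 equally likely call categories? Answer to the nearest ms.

Solve the two-equation system in a and b:
  b = (515 − 435) / (log₂ 4 − log₂ 2) = 80 / (2 − 1) = 80 ms/bit
  a = 435 − 80 × 1 = 355 ms
Then RT(32) = 355 + 80 × log₂ 32 = 355 + 80 × 5 ≈ 755.000 ms.

755 ms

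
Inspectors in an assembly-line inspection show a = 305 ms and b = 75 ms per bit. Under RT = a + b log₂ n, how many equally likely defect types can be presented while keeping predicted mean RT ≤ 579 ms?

12

Set 305 + 75·log₂ n ≤ 579 → log₂ n ≤ (579 − 305)/75 = 3.6533.
So n ≤ 2^3.6533 = 12.582; the largest integer n is 12.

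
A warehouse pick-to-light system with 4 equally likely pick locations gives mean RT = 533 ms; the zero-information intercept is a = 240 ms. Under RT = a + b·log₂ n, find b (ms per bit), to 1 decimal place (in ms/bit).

146.5 ms/bit

4 alternatives carry log₂ 4 = 2 bits; the choice cost is 533 − 240 = 293 ms, so b = 293/2 = 146.500 ms/bit.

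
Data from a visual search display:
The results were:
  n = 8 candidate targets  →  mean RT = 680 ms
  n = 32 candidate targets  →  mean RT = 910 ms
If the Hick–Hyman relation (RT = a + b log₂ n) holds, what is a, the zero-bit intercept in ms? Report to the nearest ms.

b = (RT₂ − RT₁)/(log₂ n₂ − log₂ n₁) = (910 − 680)/(5 − 3) = 115 ms/bit.
a = RT₁ − b·log₂ n₁ = 680 − 115 × 3 = 335.000 ms.

335 ms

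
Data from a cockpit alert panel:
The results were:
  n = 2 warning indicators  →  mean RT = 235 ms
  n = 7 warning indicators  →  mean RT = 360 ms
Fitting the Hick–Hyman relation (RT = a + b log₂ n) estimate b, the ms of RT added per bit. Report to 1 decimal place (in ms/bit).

The slope on a log₂ axis is (360 − 235) / (2.8074 − 1) = 69.162 ms/bit.

69.2 ms/bit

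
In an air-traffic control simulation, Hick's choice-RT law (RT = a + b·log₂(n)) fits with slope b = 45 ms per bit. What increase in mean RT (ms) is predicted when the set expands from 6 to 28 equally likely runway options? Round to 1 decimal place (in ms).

100.0 ms

Only the slope matters, since a is common to both: ΔRT = b·log₂(n₂/n₁).
log₂(28) − log₂(6) = 4.8074 − 2.5850 = 2.2224.
ΔRT = 45 × 2.2224 = 100.008 ms.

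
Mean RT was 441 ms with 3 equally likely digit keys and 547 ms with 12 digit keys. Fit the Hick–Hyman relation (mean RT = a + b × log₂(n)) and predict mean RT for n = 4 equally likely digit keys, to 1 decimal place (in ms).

Fit slope and intercept:
  b = (547 − 441) / (log₂ 12 − log₂ 3) = 106 / (3.5850 − 1.5850) = 53.000 ms/bit
  a = 441 − 53.000 × 1.5850 = 356.997 ms
Then RT(4) = 356.997 + 53.000 × log₂ 4 = 356.997 + 53.000 × 2 ≈ 462.997 ms.

463.0 ms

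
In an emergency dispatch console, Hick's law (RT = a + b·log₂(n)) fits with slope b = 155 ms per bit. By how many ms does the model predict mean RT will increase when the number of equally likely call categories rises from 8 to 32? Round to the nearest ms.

ΔRT = (a + b log₂ n₂) − (a + b log₂ n₁) = b·(log₂ n₂ − log₂ n₁).
log₂(32) − log₂(8) = log₂(32/8) = log₂(4) = 2.
ΔRT = 155 × 2.0000 = 310.000 ms.

310 ms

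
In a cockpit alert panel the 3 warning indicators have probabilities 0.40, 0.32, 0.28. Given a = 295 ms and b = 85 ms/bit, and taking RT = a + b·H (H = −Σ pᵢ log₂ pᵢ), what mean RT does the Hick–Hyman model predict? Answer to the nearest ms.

Entropy contributions −pᵢ log₂ pᵢ: 0.5288, 0.5260, 0.5142; sum H = 1.5690 bits.
RT = a + bH = 295 + 85·1.5690 = 428.37 ms.

428 ms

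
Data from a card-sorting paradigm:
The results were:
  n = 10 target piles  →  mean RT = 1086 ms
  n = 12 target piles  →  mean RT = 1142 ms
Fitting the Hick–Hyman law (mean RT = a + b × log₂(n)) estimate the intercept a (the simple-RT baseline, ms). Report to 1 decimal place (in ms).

378.8 ms

The slope on a log₂ axis is (1142 − 1086) / (3.5850 − 3.3219) = 212.900 ms/bit.
Intercept: a = 1086 − 212.900·log₂(10) = 378.762 ms.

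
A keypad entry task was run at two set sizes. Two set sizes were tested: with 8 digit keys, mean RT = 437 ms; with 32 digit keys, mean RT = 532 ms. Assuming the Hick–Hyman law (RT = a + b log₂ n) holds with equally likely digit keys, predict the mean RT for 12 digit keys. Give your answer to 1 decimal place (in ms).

464.8 ms

With log₂ n on the abscissa the relation is linear; from the two conditions:
  b = (532 − 437) / (log₂ 32 − log₂ 8) = 95 / (5 − 3) = 47.500 ms/bit
  a = 437 − 47.500 × 3 = 294.500 ms
Then RT(12) = 294.500 + 47.500 × log₂ 12 = 294.500 + 47.500 × 3.5850 ≈ 464.786 ms.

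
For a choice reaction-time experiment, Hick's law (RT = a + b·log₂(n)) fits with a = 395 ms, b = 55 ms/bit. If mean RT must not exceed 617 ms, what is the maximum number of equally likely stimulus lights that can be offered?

Set 395 + 55·log₂ n ≤ 617 → log₂ n ≤ (617 − 395)/55 = 4.0364.
So n ≤ 2^4.0364 = 16.408; the largest integer n is 16.

16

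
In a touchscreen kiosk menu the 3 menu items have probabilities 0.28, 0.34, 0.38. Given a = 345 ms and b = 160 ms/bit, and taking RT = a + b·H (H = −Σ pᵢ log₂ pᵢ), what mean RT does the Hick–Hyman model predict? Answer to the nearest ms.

597 ms

Entropy contributions −pᵢ log₂ pᵢ: 0.5142, 0.5292, 0.5305; sum H = 1.5738 bits.
RT = a + bH = 345 + 160·1.5738 = 596.82 ms.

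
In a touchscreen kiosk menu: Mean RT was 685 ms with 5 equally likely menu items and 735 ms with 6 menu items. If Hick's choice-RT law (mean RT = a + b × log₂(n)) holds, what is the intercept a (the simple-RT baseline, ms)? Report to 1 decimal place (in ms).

Slope: b = (735 − 685) / (log₂ 6 − log₂ 5) = 50/0.2630 = 190.089 ms/bit.
a = RT₁ − b·log₂ n₁ = 685 − 190.089 × 2.3219 = 243.627 ms.

243.6 ms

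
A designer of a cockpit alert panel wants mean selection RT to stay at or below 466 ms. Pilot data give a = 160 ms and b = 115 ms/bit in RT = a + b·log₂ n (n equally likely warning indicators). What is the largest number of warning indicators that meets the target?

6

Information budget: (466 − 160)/115 = 2.6609 bits, so n ≤ 2^2.6609 = 6.324 → at most 6.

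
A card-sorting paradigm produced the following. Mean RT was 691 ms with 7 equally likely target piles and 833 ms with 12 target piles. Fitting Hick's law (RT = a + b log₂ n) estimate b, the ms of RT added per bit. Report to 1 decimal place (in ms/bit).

182.6 ms/bit

The slope on a log₂ axis is (833 − 691) / (3.5850 − 2.8074) = 182.611 ms/bit.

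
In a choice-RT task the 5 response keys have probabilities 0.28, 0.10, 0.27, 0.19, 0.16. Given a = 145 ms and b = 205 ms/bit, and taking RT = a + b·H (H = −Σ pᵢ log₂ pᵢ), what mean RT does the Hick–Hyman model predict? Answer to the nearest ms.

H = 0.28·log₂(1/0.28) + 0.10·log₂(1/0.10) + 0.27·log₂(1/0.27) + 0.19·log₂(1/0.19) + 0.16·log₂(1/0.16) = 2.2347 bits.
RT = 145 + 205 × 2.2347 = 603.11 ms.

603 ms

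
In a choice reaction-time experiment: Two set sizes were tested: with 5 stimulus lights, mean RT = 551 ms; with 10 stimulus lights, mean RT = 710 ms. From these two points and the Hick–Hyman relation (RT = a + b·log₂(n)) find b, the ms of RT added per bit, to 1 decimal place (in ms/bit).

Slope: b = (710 − 551) / (log₂ 10 − log₂ 5) = 159/1.0000 = 159.000 ms/bit.

159.0 ms/bit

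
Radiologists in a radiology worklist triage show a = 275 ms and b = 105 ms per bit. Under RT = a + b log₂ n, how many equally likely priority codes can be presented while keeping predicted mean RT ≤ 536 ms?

5

105·log₂ n ≤ 536 − 275 = 261, giving log₂ n ≤ 2.4857 and n ≤ 5.601. The largest whole number is 5.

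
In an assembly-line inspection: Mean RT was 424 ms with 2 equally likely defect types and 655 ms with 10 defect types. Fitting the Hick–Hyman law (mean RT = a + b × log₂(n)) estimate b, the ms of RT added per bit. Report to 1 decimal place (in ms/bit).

The slope on a log₂ axis is (655 − 424) / (3.3219 − 1) = 99.486 ms/bit.

99.5 ms/bit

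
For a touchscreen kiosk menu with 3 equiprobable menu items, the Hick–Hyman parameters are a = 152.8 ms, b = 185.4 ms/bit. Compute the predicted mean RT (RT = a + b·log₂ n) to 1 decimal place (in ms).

log₂(3) = 1.5850 bits, so RT = 152.8 + 185.4 × 1.5850 ≈ 446.652 ms.

446.7 ms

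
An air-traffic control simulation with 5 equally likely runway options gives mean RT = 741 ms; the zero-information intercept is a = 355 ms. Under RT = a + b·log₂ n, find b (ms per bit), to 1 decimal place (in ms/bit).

5 alternatives carry log₂ 5 = 2.3219 bits; the choice cost is 741 − 355 = 386 ms, so b = 386/2.3219 = 166.241 ms/bit.

166.2 ms/bit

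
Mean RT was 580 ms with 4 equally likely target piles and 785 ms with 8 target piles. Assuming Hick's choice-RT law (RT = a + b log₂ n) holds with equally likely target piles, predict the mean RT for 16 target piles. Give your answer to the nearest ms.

990 ms

RT is linear in log₂ n, so two points fix the line:
  b = (785 − 580) / (log₂ 8 − log₂ 4) = 205 / (3 − 2) = 205 ms/bit
  a = 580 − 205 × 2 = 170 ms
Then RT(16) = 170 + 205 × log₂ 16 = 170 + 205 × 4 ≈ 990.000 ms.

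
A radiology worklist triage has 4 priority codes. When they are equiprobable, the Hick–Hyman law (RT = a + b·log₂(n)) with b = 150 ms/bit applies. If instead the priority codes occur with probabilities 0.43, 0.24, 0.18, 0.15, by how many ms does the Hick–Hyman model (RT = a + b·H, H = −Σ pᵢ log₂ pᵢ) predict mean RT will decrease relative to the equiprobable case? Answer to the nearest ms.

Equiprobable entropy H₀ = log₂ 4 = 2.0000 bits.
Skewed entropy H = −Σ pᵢ log₂ pᵢ = 1.8736 bits.
ΔRT = b·(H₀ − H) = 150 × 0.1264 = 18.97 ms.

19 ms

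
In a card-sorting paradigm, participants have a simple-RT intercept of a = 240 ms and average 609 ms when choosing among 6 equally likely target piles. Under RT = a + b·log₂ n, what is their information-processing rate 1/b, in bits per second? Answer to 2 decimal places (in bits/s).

Choice component = 609 − 240 = 369 ms over log₂(6) = 2.5850 bits.
b = 369 / 2.5850 = 142.749 ms/bit, so 1/b = 7.005 bits/s.

7.01 bits/s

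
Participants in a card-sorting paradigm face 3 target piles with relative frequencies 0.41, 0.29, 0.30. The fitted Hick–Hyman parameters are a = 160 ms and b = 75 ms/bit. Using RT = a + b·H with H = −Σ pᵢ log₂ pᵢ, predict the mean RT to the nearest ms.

H = 0.41·log₂(1/0.41) + 0.29·log₂(1/0.29) + 0.30·log₂(1/0.30) = 1.5664 bits.
RT = 160 + 75 × 1.5664 = 277.48 ms.

277 ms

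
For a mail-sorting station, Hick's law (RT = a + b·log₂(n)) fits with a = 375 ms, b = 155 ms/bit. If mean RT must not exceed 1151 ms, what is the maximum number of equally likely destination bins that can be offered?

32

Information budget: (1151 − 375)/155 = 5.0065 bits, so n ≤ 2^5.0065 = 32.143 → at most 32.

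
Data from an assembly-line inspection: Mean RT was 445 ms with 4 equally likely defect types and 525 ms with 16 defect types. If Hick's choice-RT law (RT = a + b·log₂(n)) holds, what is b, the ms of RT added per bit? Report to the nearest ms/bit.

40 ms/bit

b = (RT₂ − RT₁)/(log₂ n₂ − log₂ n₁) = (525 − 445)/(4 − 2) = 40 ms/bit.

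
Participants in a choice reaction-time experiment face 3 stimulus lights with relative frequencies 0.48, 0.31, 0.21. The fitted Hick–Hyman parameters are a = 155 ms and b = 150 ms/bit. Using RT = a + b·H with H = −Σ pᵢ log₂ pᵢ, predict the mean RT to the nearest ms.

381 ms

Entropy contributions −pᵢ log₂ pᵢ: 0.5083, 0.5238, 0.4728; sum H = 1.5049 bits.
RT = a + bH = 155 + 150·1.5049 = 380.73 ms.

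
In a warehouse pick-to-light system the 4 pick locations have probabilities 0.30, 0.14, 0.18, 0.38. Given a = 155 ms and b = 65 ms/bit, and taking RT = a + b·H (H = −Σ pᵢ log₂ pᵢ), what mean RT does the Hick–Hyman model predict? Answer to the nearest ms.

278 ms

Entropy contributions −pᵢ log₂ pᵢ: 0.5211, 0.3971, 0.4453, 0.5305; sum H = 1.8940 bits.
RT = a + bH = 155 + 65·1.8940 = 278.11 ms.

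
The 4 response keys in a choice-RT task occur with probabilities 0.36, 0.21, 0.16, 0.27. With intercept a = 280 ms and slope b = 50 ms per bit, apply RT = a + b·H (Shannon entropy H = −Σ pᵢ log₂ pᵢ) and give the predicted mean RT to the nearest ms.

377 ms

Entropy contributions −pᵢ log₂ pᵢ: 0.5306, 0.4728, 0.4230, 0.5100; sum H = 1.9365 bits.
RT = a + bH = 280 + 50·1.9365 = 376.82 ms.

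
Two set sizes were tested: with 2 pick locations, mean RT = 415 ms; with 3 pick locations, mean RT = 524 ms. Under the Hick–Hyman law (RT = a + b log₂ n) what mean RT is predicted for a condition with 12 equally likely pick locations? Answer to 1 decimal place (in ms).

896.7 ms

Solve the two-equation system in a and b:
  b = (524 − 415) / (log₂ 3 − log₂ 2) = 109 / (1.5850 − 1) = 186.337 ms/bit
  a = 415 − 186.337 × 1 = 228.663 ms
Then RT(12) = 228.663 + 186.337 × log₂ 12 = 228.663 + 186.337 × 3.5850 ≈ 896.673 ms.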